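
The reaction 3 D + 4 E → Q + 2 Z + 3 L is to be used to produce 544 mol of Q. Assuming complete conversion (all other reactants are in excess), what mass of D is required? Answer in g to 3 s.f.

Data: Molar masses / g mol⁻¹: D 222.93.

n(Q) = 544.0 mol
n(D) = (3/1) × 544.0 = 1632 mol
mass = 1632 × 222.93 = 363800 g

364000 g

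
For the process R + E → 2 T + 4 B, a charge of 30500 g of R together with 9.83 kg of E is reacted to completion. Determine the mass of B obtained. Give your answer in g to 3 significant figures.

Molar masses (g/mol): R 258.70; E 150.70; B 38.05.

9930 g

n(R) = 30500 / 258.70 = 117.9 mol
n(E) = 9.830×1000 / 150.70 = 65.23 mol
n/ν for R = 117.9/1 = 117.9
n/ν for E = 65.23/1 = 65.23
Smallest n/ν is E → limiting reagent.
n(B) = (4/1) × 65.23 = 260.9 mol
mass = 260.9 × 38.05 = 9927 g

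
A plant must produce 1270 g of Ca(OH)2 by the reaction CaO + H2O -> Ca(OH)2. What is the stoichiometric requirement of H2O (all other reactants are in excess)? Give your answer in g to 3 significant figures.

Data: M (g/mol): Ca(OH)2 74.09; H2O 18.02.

n(Ca(OH)2) = 1270 / 74.09 = 17.14 mol
n(H2O) = (1/1) × 17.14 = 17.14 mol
mass = 17.14 × 18.02 = 308.9 g

309 g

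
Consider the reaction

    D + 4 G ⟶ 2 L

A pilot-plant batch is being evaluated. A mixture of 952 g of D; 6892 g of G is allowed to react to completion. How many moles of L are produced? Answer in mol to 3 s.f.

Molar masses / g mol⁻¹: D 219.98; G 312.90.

8.66 mol

n(D) = 952.0 / 219.98 = 4.328 mol
n(G) = 6892 / 312.90 = 22.03 mol
n/ν for D = 4.328/1 = 4.328
n/ν for G = 22.03/4 = 5.508
Smallest n/ν is D → limiting reagent.
n(L) = (2/1) × 4.328 = 8.656 mol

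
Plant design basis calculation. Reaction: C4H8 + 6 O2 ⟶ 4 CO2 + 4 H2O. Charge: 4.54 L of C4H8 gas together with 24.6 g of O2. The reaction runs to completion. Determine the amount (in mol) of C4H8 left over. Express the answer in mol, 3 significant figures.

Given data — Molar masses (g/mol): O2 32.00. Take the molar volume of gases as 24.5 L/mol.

0.0572 mol

n(C4H8) = 4.540 / 24.5 = 0.1853 mol
n(O2) = 24.60 / 32.00 = 0.7688 mol
n/ν → C4H8: 0.1853, O2: 0.1281; O2 is limiting.
C4H8 consumed = (1/6) × 0.7688 = 0.1281 mol
C4H8 remaining = 0.1853 − 0.1281 = 0.05720 mol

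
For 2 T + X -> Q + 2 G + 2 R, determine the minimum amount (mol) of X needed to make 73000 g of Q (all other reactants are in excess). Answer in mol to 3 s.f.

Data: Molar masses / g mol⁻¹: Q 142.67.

512 mol

n(Q) = 73000 / 142.67 = 511.7 mol
n(X) = (1/1) × 511.7 = 511.7 mol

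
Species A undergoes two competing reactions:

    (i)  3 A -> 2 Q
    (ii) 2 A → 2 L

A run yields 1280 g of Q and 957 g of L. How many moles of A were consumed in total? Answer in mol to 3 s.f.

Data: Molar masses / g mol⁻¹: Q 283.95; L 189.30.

11.8 mol

n(Q) = 1280 / 283.95 = 4.508 mol
n(L) = 957 / 189.30 = 5.055 mol
n(A) via (i) = (3/2)×4.508 = 6.762 mol
n(A) via (ii) = (2/2)×5.055 = 5.055 mol
total n(A) = 6.762 + 5.055 = 11.82 mol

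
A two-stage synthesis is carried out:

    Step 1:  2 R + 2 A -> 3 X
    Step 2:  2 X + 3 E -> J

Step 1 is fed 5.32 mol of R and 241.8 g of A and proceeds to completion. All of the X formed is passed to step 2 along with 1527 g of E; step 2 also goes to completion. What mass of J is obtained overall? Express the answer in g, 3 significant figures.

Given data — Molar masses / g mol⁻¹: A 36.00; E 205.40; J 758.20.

Step 1:
n(R) = 5.320 mol
n(A) = 241.8 / 36.00 = 6.717 mol
n/ν → R: 2.660, A: 3.359; R is limiting.
n(X) produced = (3/2) × 5.320 = 7.980 mol
Step 2:
n(X) available = 7.980 mol
n(E) = 1527 / 205.40 = 7.434 mol
n/ν → X: 3.990, E: 2.478; E is limiting.
n(J) = (1/3) × 7.434 = 2.478 mol
mass = 2.478 × 758.20 = 1879 g

1880 g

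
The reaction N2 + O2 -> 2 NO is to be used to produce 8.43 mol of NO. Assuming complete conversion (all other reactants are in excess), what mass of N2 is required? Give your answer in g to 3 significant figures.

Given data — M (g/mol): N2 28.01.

118 g

n(NO) = 8.430 mol
n(N2) = (1/2) × 8.430 = 4.215 mol
mass = 4.215 × 28.01 = 118.1 g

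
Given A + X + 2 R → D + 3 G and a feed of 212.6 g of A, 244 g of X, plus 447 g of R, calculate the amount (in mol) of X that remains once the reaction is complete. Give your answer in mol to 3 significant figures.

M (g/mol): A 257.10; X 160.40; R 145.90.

0.694 mol

n(A) = 212.6 / 257.10 = 0.8269 mol
n(X) = 244.0 / 160.40 = 1.521 mol
n(R) = 447.0 / 145.90 = 3.064 mol
n/ν for A = 0.8269/1 = 0.8269
n/ν for X = 1.521/1 = 1.521
n/ν for R = 3.064/2 = 1.532
Smallest n/ν is A → limiting reagent.
X consumed = (1/1) × 0.8269 = 0.8269 mol
X remaining = 1.521 − 0.8269 = 0.6941 mol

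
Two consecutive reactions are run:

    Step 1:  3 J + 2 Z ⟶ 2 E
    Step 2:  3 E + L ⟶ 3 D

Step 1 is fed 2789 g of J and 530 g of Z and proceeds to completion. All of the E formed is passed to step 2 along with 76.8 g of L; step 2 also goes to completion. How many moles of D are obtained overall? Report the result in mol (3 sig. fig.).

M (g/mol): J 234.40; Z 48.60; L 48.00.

4.80 mol

Step 1:
n(J) = 2789 / 234.40 = 11.90 mol
n(Z) = 530.0 / 48.60 = 10.91 mol
n/ν → J: 3.967, Z: 5.455; J is limiting.
n(E) produced = (2/3) × 11.90 = 7.933 mol
Step 2:
n(E) available = 7.933 mol
n(L) = 76.80 / 48.00 = 1.600 mol
n/ν → E: 2.644, L: 1.600; L is limiting.
n(D) = (3/1) × 1.600 = 4.800 mol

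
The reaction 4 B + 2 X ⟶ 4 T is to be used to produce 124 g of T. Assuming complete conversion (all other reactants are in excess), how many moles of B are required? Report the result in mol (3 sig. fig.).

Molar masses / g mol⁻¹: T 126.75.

0.978 mol

n(T) = 124 / 126.75 = 0.9783 mol
n(B) = (4/4) × 0.9783 = 0.9783 mol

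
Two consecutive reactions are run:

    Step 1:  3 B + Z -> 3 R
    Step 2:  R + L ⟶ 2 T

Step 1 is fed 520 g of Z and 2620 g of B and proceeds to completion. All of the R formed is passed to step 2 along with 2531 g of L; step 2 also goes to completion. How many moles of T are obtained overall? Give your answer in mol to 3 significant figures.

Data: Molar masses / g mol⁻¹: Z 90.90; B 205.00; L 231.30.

Step 1:
n(Z) = 520.0 / 90.90 = 5.721 mol
n(B) = 2620 / 205.00 = 12.78 mol
n/ν for Z = 5.721/1 = 5.721
n/ν for B = 12.78/3 = 4.260
Smallest n/ν is B → limiting reagent.
n(R) produced = (3/3) × 12.78 = 12.78 mol
Step 2:
n(R) available = 12.78 mol
n(L) = 2531 / 231.30 = 10.94 mol
n/ν for R = 12.78/1 = 12.78
n/ν for L = 10.94/1 = 10.94
Smallest n/ν is L → limiting reagent.
n(T) = (2/1) × 10.94 = 21.88 mol

21.9 mol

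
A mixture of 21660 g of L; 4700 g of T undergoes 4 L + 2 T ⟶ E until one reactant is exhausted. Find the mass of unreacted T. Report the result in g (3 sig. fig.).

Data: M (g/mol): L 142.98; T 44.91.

n(L) = 21660 / 142.98 = 151.5 mol
n(T) = 4700 / 44.91 = 104.7 mol
n/ν for L = 151.5/4 = 37.88
n/ν for T = 104.7/2 = 52.35
Smallest n/ν is L → limiting reagent.
T consumed = (2/4) × 151.5 = 75.75 mol
T remaining = 104.7 − 75.75 = 28.95 mol
mass = 28.95 × 44.91 = 1300 g

1300 g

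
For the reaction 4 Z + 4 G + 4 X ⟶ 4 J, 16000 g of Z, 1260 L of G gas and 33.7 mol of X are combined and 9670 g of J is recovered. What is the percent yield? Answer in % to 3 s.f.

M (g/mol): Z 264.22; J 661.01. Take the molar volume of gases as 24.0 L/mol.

43.4 %

n(Z) = 16000 / 264.22 = 60.56 mol
n(G) = 1260 / 24.0 = 52.50 mol
n(X) = 33.70 mol
n/ν → Z: 15.14, G: 13.13, X: 8.425; X is limiting.
theoretical n(J) = (4/4) × 33.70 = 33.70 mol → 22280 g
% yield = 9670 / 22280 × 100 = 43.40 %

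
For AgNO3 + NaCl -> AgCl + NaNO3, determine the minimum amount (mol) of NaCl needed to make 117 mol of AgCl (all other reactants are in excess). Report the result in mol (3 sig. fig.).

117 mol

n(AgCl) = 117.0 mol
n(NaCl) = (1/1) × 117.0 = 117.0 mol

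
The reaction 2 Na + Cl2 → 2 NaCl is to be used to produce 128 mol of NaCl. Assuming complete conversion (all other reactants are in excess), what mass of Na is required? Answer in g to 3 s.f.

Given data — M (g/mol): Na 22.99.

2940 g

n(NaCl) = 128.0 mol
n(Na) = (2/2) × 128.0 = 128.0 mol
mass = 128.0 × 22.99 = 2943 g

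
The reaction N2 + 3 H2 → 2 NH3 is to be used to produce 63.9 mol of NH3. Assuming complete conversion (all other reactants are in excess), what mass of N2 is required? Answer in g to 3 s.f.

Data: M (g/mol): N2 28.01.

n(NH3) = 63.90 mol
n(N2) = (1/2) × 63.90 = 31.95 mol
mass = 31.95 × 28.01 = 894.9 g

895 g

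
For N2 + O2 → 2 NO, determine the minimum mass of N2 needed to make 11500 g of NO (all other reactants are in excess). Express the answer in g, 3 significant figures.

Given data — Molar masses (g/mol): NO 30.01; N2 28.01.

n(NO) = 11500 / 30.01 = 383.2 mol
n(N2) = (1/2) × 383.2 = 191.6 mol
mass = 191.6 × 28.01 = 5367 g

5370 g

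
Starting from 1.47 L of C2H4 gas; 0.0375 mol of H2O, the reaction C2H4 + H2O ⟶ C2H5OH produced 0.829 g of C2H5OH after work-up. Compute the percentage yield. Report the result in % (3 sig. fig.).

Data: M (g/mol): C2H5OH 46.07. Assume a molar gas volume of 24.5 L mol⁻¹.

n(C2H4) = 1.470 / 24.5 = 0.06000 mol
n(H2O) = 0.03750 mol
n/ν for C2H4 = 0.06000/1 = 0.06000
n/ν for H2O = 0.03750/1 = 0.03750
Smallest n/ν is H2O → limiting reagent.
theoretical n(C2H5OH) = (1/1) × 0.03750 = 0.03750 mol → 1.728 g
% yield = 0.829 / 1.728 × 100 = 47.97 %

48.0 %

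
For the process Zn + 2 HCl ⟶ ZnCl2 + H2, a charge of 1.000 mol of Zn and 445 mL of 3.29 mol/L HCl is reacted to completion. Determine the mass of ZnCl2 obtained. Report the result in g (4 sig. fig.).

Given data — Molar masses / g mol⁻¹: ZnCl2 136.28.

n(Zn) = 1.000 mol
n(HCl) = 3.29 × 445.0/1000 = 1.464 mol
n/ν for Zn = 1.000/1 = 1.000
n/ν for HCl = 1.464/2 = 0.7320
Smallest n/ν is HCl → limiting reagent.
n(ZnCl2) = (1/2) × 1.464 = 0.7320 mol
mass = 0.7320 × 136.28 = 99.76 g

99.76 g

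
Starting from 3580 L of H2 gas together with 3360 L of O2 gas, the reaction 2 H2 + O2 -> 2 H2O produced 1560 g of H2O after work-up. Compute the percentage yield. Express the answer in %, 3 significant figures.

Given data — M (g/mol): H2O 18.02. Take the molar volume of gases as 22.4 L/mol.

54.2 %

n(H2) = 3580 / 22.4 = 159.8 mol
n(O2) = 3360 / 22.4 = 150.0 mol
n/ν → H2: 79.90, O2: 150.0; H2 is limiting.
theoretical n(H2O) = (2/2) × 159.8 = 159.8 mol → 2880 g
% yield = 1560 / 2880 × 100 = 54.17 %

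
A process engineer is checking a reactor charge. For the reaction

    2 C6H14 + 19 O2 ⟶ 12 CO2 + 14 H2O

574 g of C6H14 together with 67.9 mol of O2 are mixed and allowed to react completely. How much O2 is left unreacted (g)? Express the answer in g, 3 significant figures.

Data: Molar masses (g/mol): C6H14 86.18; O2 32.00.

n(C6H14) = 574.0 / 86.18 = 6.660 mol
n(O2) = 67.90 mol
n/ν for C6H14 = 6.660/2 = 3.330
n/ν for O2 = 67.90/19 = 3.574
Smallest n/ν is C6H14 → limiting reagent.
O2 consumed = (19/2) × 6.660 = 63.27 mol
O2 remaining = 67.90 − 63.27 = 4.630 mol
mass = 4.630 × 32.00 = 148.2 g

148 g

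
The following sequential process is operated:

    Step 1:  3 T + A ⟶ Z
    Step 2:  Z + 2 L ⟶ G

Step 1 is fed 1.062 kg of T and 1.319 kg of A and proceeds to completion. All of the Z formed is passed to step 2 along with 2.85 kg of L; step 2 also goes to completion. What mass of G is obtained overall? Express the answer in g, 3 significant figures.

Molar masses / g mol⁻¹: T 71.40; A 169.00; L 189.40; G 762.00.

3780 g

Step 1:
n(T) = 1.062×1000 / 71.40 = 14.87 mol
n(A) = 1.319×1000 / 169.00 = 7.805 mol
n/ν for T = 14.87/3 = 4.957
n/ν for A = 7.805/1 = 7.805
Smallest n/ν is T → limiting reagent.
n(Z) produced = (1/3) × 14.87 = 4.957 mol
Step 2:
n(Z) available = 4.957 mol
n(L) = 2.850×1000 / 189.40 = 15.05 mol
n/ν for Z = 4.957/1 = 4.957
n/ν for L = 15.05/2 = 7.525
Smallest n/ν is Z → limiting reagent.
n(G) = (1/1) × 4.957 = 4.957 mol
mass = 4.957 × 762.00 = 3777 g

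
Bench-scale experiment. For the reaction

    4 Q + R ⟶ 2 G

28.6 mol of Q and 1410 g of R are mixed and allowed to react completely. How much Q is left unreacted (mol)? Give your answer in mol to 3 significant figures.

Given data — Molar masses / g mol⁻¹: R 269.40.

n(Q) = 28.60 mol
n(R) = 1410 / 269.40 = 5.234 mol
n/ν for Q = 28.60/4 = 7.150
n/ν for R = 5.234/1 = 5.234
Smallest n/ν is R → limiting reagent.
Q consumed = (4/1) × 5.234 = 20.94 mol
Q remaining = 28.60 − 20.94 = 7.660 mol

7.66 mol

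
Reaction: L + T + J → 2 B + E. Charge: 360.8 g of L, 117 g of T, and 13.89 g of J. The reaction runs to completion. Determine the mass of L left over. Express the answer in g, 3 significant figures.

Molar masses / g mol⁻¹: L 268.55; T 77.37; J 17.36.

146 g

n(L) = 360.8 / 268.55 = 1.344 mol
n(T) = 117.0 / 77.37 = 1.512 mol
n(J) = 13.89 / 17.36 = 0.8001 mol
n/ν for L = 1.344/1 = 1.344
n/ν for T = 1.512/1 = 1.512
n/ν for J = 0.8001/1 = 0.8001
Smallest n/ν is J → limiting reagent.
L consumed = (1/1) × 0.8001 = 0.8001 mol
L remaining = 1.344 − 0.8001 = 0.5439 mol
mass = 0.5439 × 268.55 = 146.1 g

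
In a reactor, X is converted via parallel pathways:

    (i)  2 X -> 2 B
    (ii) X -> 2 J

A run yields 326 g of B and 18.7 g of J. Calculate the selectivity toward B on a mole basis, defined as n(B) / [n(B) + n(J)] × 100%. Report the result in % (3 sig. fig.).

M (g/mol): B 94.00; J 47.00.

n(B) = 326 / 94.00 = 3.468 mol
n(J) = 18.7 / 47.00 = 0.3979 mol
selectivity = 3.468/(3.468+0.3979) × 100 = 89.71 %

89.7 %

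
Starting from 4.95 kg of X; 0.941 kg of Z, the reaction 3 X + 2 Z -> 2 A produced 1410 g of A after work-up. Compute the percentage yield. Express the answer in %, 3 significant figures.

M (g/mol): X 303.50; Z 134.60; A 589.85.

n(X) = 4.950×1000 / 303.50 = 16.31 mol
n(Z) = 0.9410×1000 / 134.60 = 6.991 mol
n/ν for X = 16.31/3 = 5.437
n/ν for Z = 6.991/2 = 3.496
Smallest n/ν is Z → limiting reagent.
theoretical n(A) = (2/2) × 6.991 = 6.991 mol → 4124 g
% yield = 1410 / 4124 × 100 = 34.19 %

34.2 %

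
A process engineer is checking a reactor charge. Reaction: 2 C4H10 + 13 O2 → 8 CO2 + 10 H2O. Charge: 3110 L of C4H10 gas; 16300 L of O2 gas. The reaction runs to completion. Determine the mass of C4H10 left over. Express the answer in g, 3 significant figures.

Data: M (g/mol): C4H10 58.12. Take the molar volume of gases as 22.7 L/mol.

n(C4H10) = 3110 / 22.7 = 137.0 mol
n(O2) = 16300 / 22.7 = 718.1 mol
n/ν for C4H10 = 137.0/2 = 68.50
n/ν for O2 = 718.1/13 = 55.24
Smallest n/ν is O2 → limiting reagent.
C4H10 consumed = (2/13) × 718.1 = 110.5 mol
C4H10 remaining = 137.0 − 110.5 = 26.50 mol
mass = 26.50 × 58.12 = 1540 g

1540 g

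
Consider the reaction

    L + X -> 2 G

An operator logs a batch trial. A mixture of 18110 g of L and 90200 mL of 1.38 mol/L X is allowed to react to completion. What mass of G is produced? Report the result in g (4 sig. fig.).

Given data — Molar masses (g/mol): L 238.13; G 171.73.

26120 g

n(L) = 18110 / 238.13 = 76.05 mol
n(X) = 1.38 × 90200/1000 = 124.5 mol
n/ν → L: 76.05, X: 124.5; L is limiting.
n(G) = (2/1) × 76.05 = 152.1 mol
mass = 152.1 × 171.73 = 26120 g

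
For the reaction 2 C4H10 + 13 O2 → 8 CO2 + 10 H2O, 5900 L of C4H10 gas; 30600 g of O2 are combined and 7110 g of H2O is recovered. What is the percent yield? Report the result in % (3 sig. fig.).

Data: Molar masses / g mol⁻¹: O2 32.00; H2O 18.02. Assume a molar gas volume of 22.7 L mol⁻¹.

53.6 %

n(C4H10) = 5900 / 22.7 = 259.9 mol
n(O2) = 30600 / 32.00 = 956.3 mol
n/ν → C4H10: 130.0, O2: 73.56; O2 is limiting.
theoretical n(H2O) = (10/13) × 956.3 = 735.6 mol → 13260 g
% yield = 7110 / 13260 × 100 = 53.62 %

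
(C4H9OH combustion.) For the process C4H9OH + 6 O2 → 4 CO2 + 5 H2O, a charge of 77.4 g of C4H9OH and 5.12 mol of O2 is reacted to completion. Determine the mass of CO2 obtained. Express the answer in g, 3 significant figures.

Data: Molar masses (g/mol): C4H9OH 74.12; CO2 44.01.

n(C4H9OH) = 77.40 / 74.12 = 1.044 mol
n(O2) = 5.120 mol
n/ν for C4H9OH = 1.044/1 = 1.044
n/ν for O2 = 5.120/6 = 0.8533
Smallest n/ν is O2 → limiting reagent.
n(CO2) = (4/6) × 5.120 = 3.413 mol
mass = 3.413 × 44.01 = 150.2 g

150 g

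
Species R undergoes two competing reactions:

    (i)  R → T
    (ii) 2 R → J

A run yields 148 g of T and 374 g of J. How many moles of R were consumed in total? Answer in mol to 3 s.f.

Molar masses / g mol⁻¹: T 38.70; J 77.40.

n(T) = 148 / 38.70 = 3.824 mol
n(J) = 374 / 77.40 = 4.832 mol
n(R) via (i) = (1/1)×3.824 = 3.824 mol
n(R) via (ii) = (2/1)×4.832 = 9.664 mol
total n(R) = 3.824 + 9.664 = 13.49 mol

13.5 mol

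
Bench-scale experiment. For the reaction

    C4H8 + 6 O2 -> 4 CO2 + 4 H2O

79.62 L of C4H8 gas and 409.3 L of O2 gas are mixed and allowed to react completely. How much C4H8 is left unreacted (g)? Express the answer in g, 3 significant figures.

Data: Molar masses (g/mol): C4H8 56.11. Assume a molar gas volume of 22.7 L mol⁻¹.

n(C4H8) = 79.62 / 22.7 = 3.507 mol
n(O2) = 409.3 / 22.7 = 18.03 mol
n/ν → C4H8: 3.507, O2: 3.005; O2 is limiting.
C4H8 consumed = (1/6) × 18.03 = 3.005 mol
C4H8 remaining = 3.507 − 3.005 = 0.5020 mol
mass = 0.5020 × 56.11 = 28.17 g

28.2 g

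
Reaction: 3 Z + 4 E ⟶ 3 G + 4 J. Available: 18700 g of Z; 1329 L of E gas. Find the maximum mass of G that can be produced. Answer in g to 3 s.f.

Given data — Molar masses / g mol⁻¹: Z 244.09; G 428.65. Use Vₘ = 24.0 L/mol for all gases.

17800 g

n(Z) = 18700 / 244.09 = 76.61 mol
n(E) = 1329 / 24.0 = 55.38 mol
n/ν → Z: 25.54, E: 13.85; E is limiting.
n(G) = (3/4) × 55.38 = 41.54 mol
mass = 41.54 × 428.65 = 17810 g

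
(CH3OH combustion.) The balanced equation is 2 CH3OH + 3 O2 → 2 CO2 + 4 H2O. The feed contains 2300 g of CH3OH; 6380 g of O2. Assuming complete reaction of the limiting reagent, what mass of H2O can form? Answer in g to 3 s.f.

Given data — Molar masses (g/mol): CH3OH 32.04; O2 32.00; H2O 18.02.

n(CH3OH) = 2300 / 32.04 = 71.79 mol
n(O2) = 6380 / 32.00 = 199.4 mol
n/ν → CH3OH: 35.90, O2: 66.47; CH3OH is limiting.
n(H2O) = (4/2) × 71.79 = 143.6 mol
mass = 143.6 × 18.02 = 2588 g

2590 g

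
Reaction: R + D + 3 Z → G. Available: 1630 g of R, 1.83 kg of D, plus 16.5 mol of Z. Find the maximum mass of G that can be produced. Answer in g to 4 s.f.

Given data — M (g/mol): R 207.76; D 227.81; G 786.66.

4327 g

n(R) = 1630 / 207.76 = 7.846 mol
n(D) = 1.830×1000 / 227.81 = 8.033 mol
n(Z) = 16.50 mol
n/ν for R = 7.846/1 = 7.846
n/ν for D = 8.033/1 = 8.033
n/ν for Z = 16.50/3 = 5.500
Smallest n/ν is Z → limiting reagent.
n(G) = (1/3) × 16.50 = 5.500 mol
mass = 5.500 × 786.66 = 4327 g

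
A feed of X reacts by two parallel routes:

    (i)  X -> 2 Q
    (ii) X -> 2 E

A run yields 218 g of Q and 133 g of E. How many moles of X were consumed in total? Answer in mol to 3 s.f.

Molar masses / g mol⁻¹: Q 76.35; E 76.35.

2.30 mol

n(Q) = 218 / 76.35 = 2.855 mol
n(E) = 133 / 76.35 = 1.742 mol
n(X) via (i) = (1/2)×2.855 = 1.428 mol
n(X) via (ii) = (1/2)×1.742 = 0.8710 mol
total n(X) = 1.428 + 0.8710 = 2.299 mol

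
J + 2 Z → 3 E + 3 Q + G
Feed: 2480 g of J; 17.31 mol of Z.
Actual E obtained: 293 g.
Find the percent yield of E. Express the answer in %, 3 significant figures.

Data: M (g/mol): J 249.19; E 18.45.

n(J) = 2480 / 249.19 = 9.952 mol
n(Z) = 17.31 mol
n/ν for J = 9.952/1 = 9.952
n/ν for Z = 17.31/2 = 8.655
Smallest n/ν is Z → limiting reagent.
theoretical n(E) = (3/2) × 17.31 = 25.97 mol → 479.1 g
% yield = 293 / 479.1 × 100 = 61.16 %

61.2 %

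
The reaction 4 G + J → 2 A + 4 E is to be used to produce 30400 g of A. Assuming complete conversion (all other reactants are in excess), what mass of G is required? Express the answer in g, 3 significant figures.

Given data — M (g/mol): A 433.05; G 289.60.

40700 g

n(A) = 30400 / 433.05 = 70.20 mol
n(G) = (4/2) × 70.20 = 140.4 mol
mass = 140.4 × 289.60 = 40660 g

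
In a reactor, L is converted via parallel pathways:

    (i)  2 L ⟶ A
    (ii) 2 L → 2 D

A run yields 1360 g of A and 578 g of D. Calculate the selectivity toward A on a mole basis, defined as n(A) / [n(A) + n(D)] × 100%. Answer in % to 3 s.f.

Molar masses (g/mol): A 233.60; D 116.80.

n(A) = 1360 / 233.60 = 5.822 mol
n(D) = 578 / 116.80 = 4.949 mol
selectivity = 5.822/(5.822+4.949) × 100 = 54.05 %

54.1 %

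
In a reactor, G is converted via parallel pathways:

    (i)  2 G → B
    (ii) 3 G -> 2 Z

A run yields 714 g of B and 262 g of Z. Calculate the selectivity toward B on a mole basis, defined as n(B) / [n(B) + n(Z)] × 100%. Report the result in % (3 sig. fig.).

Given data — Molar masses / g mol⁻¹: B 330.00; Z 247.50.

67.1 %

n(B) = 714 / 330.00 = 2.164 mol
n(Z) = 262 / 247.50 = 1.059 mol
selectivity = 2.164/(2.164+1.059) × 100 = 67.14 %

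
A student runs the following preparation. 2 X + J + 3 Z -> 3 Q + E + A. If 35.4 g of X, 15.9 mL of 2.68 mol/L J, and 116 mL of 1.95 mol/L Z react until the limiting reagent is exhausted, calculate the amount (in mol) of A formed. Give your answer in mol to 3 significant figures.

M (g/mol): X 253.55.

n(X) = 35.40 / 253.55 = 0.1396 mol
n(J) = 2.68 × 15.90/1000 = 0.04261 mol
n(Z) = 1.95 × 116.0/1000 = 0.2262 mol
n/ν for X = 0.1396/2 = 0.06980
n/ν for J = 0.04261/1 = 0.04261
n/ν for Z = 0.2262/3 = 0.07540
Smallest n/ν is J → limiting reagent.
n(A) = (1/1) × 0.04261 = 0.04261 mol

0.0426 mol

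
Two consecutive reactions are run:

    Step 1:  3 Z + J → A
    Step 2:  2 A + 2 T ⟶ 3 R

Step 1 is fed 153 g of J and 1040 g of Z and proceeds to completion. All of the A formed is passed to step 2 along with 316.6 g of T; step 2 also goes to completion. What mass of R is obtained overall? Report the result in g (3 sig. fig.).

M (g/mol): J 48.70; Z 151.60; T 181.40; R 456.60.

1200 g

Step 1:
n(J) = 153.0 / 48.70 = 3.142 mol
n(Z) = 1040 / 151.60 = 6.860 mol
n/ν → J: 3.142, Z: 2.287; Z is limiting.
n(A) produced = (1/3) × 6.860 = 2.287 mol
Step 2:
n(A) available = 2.287 mol
n(T) = 316.6 / 181.40 = 1.745 mol
n/ν → A: 1.144, T: 0.8725; T is limiting.
n(R) = (3/2) × 1.745 = 2.618 mol
mass = 2.618 × 456.60 = 1195 g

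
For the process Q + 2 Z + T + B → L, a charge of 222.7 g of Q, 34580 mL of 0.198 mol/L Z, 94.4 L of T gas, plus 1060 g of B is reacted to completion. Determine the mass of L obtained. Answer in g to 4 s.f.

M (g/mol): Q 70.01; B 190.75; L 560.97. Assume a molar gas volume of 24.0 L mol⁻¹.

1784 g

n(Q) = 222.7 / 70.01 = 3.181 mol
n(Z) = 0.198 × 34580/1000 = 6.847 mol
n(T) = 94.40 / 24.0 = 3.933 mol
n(B) = 1060 / 190.75 = 5.557 mol
n/ν for Q = 3.181/1 = 3.181
n/ν for Z = 6.847/2 = 3.424
n/ν for T = 3.933/1 = 3.933
n/ν for B = 5.557/1 = 5.557
Smallest n/ν is Q → limiting reagent.
n(L) = (1/1) × 3.181 = 3.181 mol
mass = 3.181 × 560.97 = 1784 g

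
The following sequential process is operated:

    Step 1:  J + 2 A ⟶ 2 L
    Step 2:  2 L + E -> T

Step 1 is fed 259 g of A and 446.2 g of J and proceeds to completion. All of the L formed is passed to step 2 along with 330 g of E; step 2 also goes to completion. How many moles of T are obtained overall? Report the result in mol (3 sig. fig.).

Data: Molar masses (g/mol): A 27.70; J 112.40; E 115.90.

2.85 mol

Step 1:
n(A) = 259.0 / 27.70 = 9.350 mol
n(J) = 446.2 / 112.40 = 3.970 mol
n/ν for A = 9.350/2 = 4.675
n/ν for J = 3.970/1 = 3.970
Smallest n/ν is J → limiting reagent.
n(L) produced = (2/1) × 3.970 = 7.940 mol
Step 2:
n(L) available = 7.940 mol
n(E) = 330.0 / 115.90 = 2.847 mol
n/ν for L = 7.940/2 = 3.970
n/ν for E = 2.847/1 = 2.847
Smallest n/ν is E → limiting reagent.
n(T) = (1/1) × 2.847 = 2.847 mol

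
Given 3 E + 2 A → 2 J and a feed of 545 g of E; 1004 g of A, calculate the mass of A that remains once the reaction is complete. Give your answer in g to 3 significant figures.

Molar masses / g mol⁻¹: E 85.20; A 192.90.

n(E) = 545.0 / 85.20 = 6.397 mol
n(A) = 1004 / 192.90 = 5.205 mol
n/ν for E = 6.397/3 = 2.132
n/ν for A = 5.205/2 = 2.603
Smallest n/ν is E → limiting reagent.
A consumed = (2/3) × 6.397 = 4.265 mol
A remaining = 5.205 − 4.265 = 0.9400 mol
mass = 0.9400 × 192.90 = 181.3 g

181 g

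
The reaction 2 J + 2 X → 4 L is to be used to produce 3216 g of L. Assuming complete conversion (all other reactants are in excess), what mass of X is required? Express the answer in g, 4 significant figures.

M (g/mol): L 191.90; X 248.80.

2085 g

n(L) = 3216 / 191.90 = 16.76 mol
n(X) = (2/4) × 16.76 = 8.380 mol
mass = 8.380 × 248.80 = 2085 g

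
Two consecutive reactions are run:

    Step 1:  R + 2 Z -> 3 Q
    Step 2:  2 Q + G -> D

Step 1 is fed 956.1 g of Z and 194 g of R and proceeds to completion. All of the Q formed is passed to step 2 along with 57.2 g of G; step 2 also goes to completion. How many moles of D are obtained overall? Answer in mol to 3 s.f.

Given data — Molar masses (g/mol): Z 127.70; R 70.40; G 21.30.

2.69 mol

Step 1:
n(Z) = 956.1 / 127.70 = 7.487 mol
n(R) = 194.0 / 70.40 = 2.756 mol
n/ν for Z = 7.487/2 = 3.744
n/ν for R = 2.756/1 = 2.756
Smallest n/ν is R → limiting reagent.
n(Q) produced = (3/1) × 2.756 = 8.268 mol
Step 2:
n(Q) available = 8.268 mol
n(G) = 57.20 / 21.30 = 2.685 mol
n/ν for Q = 8.268/2 = 4.134
n/ν for G = 2.685/1 = 2.685
Smallest n/ν is G → limiting reagent.
n(D) = (1/1) × 2.685 = 2.685 mol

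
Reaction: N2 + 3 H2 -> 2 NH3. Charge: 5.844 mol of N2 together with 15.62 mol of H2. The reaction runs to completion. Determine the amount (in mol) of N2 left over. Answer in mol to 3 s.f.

n(N2) = 5.844 mol
n(H2) = 15.62 mol
n/ν for N2 = 5.844/1 = 5.844
n/ν for H2 = 15.62/3 = 5.207
Smallest n/ν is H2 → limiting reagent.
N2 consumed = (1/3) × 15.62 = 5.207 mol
N2 remaining = 5.844 − 5.207 = 0.6370 mol

0.637 mol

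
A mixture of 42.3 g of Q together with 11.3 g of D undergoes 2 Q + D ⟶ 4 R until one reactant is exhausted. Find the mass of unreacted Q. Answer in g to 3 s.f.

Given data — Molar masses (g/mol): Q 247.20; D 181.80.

11.6 g

n(Q) = 42.30 / 247.20 = 0.1711 mol
n(D) = 11.30 / 181.80 = 0.06216 mol
n/ν → Q: 0.08555, D: 0.06216; D is limiting.
Q consumed = (2/1) × 0.06216 = 0.1243 mol
Q remaining = 0.1711 − 0.1243 = 0.04680 mol
mass = 0.04680 × 247.20 = 11.57 g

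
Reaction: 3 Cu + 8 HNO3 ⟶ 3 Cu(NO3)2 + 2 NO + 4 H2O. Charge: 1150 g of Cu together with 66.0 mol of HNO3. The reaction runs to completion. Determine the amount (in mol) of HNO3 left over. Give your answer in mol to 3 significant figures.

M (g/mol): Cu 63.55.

n(Cu) = 1150 / 63.55 = 18.10 mol
n(HNO3) = 66.00 mol
n/ν for Cu = 18.10/3 = 6.033
n/ν for HNO3 = 66.00/8 = 8.250
Smallest n/ν is Cu → limiting reagent.
HNO3 consumed = (8/3) × 18.10 = 48.27 mol
HNO3 remaining = 66.00 − 48.27 = 17.73 mol

17.7 mol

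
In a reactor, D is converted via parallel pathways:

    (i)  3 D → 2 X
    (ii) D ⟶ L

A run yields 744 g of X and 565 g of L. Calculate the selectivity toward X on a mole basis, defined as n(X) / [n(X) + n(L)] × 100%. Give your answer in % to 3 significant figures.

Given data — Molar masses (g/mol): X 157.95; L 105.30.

n(X) = 744 / 157.95 = 4.710 mol
n(L) = 565 / 105.30 = 5.366 mol
selectivity = 4.710/(4.710+5.366) × 100 = 46.74 %

46.7 %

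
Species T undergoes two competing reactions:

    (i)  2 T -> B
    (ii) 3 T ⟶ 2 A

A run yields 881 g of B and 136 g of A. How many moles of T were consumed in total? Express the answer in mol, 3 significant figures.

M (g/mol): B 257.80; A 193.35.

7.89 mol

n(B) = 881 / 257.80 = 3.417 mol
n(A) = 136 / 193.35 = 0.7034 mol
n(T) via (i) = (2/1)×3.417 = 6.834 mol
n(T) via (ii) = (3/2)×0.7034 = 1.055 mol
total n(T) = 6.834 + 1.055 = 7.889 mol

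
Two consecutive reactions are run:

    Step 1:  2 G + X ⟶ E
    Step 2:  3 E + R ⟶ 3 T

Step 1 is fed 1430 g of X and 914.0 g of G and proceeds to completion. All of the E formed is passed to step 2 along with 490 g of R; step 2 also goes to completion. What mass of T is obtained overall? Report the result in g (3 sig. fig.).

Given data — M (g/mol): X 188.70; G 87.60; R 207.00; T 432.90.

Step 1:
n(X) = 1430 / 188.70 = 7.578 mol
n(G) = 914.0 / 87.60 = 10.43 mol
n/ν for X = 7.578/1 = 7.578
n/ν for G = 10.43/2 = 5.215
Smallest n/ν is G → limiting reagent.
n(E) produced = (1/2) × 10.43 = 5.215 mol
Step 2:
n(E) available = 5.215 mol
n(R) = 490.0 / 207.00 = 2.367 mol
n/ν for E = 5.215/3 = 1.738
n/ν for R = 2.367/1 = 2.367
Smallest n/ν is E → limiting reagent.
n(T) = (3/3) × 5.215 = 5.215 mol
mass = 5.215 × 432.90 = 2258 g

2260 g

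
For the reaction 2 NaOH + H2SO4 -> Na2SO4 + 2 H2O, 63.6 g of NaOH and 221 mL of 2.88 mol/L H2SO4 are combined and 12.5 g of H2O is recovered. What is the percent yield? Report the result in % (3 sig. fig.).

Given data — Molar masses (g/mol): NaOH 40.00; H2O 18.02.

54.5 %

n(NaOH) = 63.60 / 40.00 = 1.590 mol
n(H2SO4) = 2.88 × 221.0/1000 = 0.6365 mol
n/ν → NaOH: 0.7950, H2SO4: 0.6365; H2SO4 is limiting.
theoretical n(H2O) = (2/1) × 0.6365 = 1.273 mol → 22.94 g
% yield = 12.5 / 22.94 × 100 = 54.49 %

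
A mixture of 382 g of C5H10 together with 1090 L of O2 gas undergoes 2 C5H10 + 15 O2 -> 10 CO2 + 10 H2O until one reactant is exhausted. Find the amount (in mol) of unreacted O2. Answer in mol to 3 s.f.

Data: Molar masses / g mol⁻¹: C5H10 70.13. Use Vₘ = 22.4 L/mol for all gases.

7.81 mol

n(C5H10) = 382.0 / 70.13 = 5.447 mol
n(O2) = 1090 / 22.4 = 48.66 mol
n/ν for C5H10 = 5.447/2 = 2.724
n/ν for O2 = 48.66/15 = 3.244
Smallest n/ν is C5H10 → limiting reagent.
O2 consumed = (15/2) × 5.447 = 40.85 mol
O2 remaining = 48.66 − 40.85 = 7.810 mol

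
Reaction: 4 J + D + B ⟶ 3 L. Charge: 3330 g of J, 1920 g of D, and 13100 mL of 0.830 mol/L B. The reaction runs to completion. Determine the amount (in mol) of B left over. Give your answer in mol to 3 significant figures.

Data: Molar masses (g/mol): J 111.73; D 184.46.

n(J) = 3330 / 111.73 = 29.80 mol
n(D) = 1920 / 184.46 = 10.41 mol
n(B) = 0.830 × 13100/1000 = 10.87 mol
n/ν for J = 29.80/4 = 7.450
n/ν for D = 10.41/1 = 10.41
n/ν for B = 10.87/1 = 10.87
Smallest n/ν is J → limiting reagent.
B consumed = (1/4) × 29.80 = 7.450 mol
B remaining = 10.87 − 7.450 = 3.420 mol

3.42 mol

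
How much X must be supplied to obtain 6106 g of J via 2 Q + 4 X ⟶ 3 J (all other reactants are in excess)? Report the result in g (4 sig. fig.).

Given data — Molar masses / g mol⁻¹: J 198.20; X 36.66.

n(J) = 6106 / 198.20 = 30.81 mol
n(X) = (4/3) × 30.81 = 41.08 mol
mass = 41.08 × 36.66 = 1506 g

1506 g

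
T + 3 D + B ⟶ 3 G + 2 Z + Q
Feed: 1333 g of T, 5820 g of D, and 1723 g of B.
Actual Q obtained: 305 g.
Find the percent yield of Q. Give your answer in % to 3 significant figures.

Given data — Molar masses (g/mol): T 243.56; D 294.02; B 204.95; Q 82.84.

67.3 %

n(T) = 1333 / 243.56 = 5.473 mol
n(D) = 5820 / 294.02 = 19.79 mol
n(B) = 1723 / 204.95 = 8.407 mol
n/ν for T = 5.473/1 = 5.473
n/ν for D = 19.79/3 = 6.597
n/ν for B = 8.407/1 = 8.407
Smallest n/ν is T → limiting reagent.
theoretical n(Q) = (1/1) × 5.473 = 5.473 mol → 453.4 g
% yield = 305 / 453.4 × 100 = 67.27 %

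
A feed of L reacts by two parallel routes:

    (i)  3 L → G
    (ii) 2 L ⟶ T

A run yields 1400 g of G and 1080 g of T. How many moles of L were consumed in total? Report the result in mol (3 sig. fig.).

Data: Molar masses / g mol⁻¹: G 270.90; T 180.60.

n(G) = 1400 / 270.90 = 5.168 mol
n(T) = 1080 / 180.60 = 5.980 mol
n(L) via (i) = (3/1)×5.168 = 15.50 mol
n(L) via (ii) = (2/1)×5.980 = 11.96 mol
total n(L) = 15.50 + 11.96 = 27.46 mol

27.5 mol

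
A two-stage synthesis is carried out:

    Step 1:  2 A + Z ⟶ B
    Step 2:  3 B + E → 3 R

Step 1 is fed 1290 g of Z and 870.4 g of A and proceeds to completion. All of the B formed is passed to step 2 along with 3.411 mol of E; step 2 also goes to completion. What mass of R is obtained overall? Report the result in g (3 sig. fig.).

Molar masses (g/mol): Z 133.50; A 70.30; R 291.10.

1800 g

Step 1:
n(Z) = 1290 / 133.50 = 9.663 mol
n(A) = 870.4 / 70.30 = 12.38 mol
n/ν for Z = 9.663/1 = 9.663
n/ν for A = 12.38/2 = 6.190
Smallest n/ν is A → limiting reagent.
n(B) produced = (1/2) × 12.38 = 6.190 mol
Step 2:
n(B) available = 6.190 mol
n(E) = 3.411 mol
n/ν for B = 6.190/3 = 2.063
n/ν for E = 3.411/1 = 3.411
Smallest n/ν is B → limiting reagent.
n(R) = (3/3) × 6.190 = 6.190 mol
mass = 6.190 × 291.10 = 1802 g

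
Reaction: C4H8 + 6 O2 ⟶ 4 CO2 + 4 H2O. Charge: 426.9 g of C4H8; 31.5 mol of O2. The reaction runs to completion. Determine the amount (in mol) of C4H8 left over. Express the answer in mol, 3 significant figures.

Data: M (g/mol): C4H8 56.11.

2.36 mol

n(C4H8) = 426.9 / 56.11 = 7.608 mol
n(O2) = 31.50 mol
n/ν for C4H8 = 7.608/1 = 7.608
n/ν for O2 = 31.50/6 = 5.250
Smallest n/ν is O2 → limiting reagent.
C4H8 consumed = (1/6) × 31.50 = 5.250 mol
C4H8 remaining = 7.608 − 5.250 = 2.358 mol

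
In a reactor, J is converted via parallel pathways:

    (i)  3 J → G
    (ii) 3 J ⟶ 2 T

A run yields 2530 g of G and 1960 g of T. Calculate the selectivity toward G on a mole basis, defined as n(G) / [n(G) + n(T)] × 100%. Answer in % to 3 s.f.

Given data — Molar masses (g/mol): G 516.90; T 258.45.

n(G) = 2530 / 516.90 = 4.895 mol
n(T) = 1960 / 258.45 = 7.584 mol
selectivity = 4.895/(4.895+7.584) × 100 = 39.23 %

39.2 %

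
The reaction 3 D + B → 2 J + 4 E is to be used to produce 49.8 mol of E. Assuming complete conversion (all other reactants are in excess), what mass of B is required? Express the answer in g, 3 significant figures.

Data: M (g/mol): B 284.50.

3540 g

n(E) = 49.80 mol
n(B) = (1/4) × 49.80 = 12.45 mol
mass = 12.45 × 284.50 = 3542 g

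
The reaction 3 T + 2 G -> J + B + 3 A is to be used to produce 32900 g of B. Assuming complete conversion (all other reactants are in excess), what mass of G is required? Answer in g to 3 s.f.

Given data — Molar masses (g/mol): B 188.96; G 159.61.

55600 g

n(B) = 32900 / 188.96 = 174.1 mol
n(G) = (2/1) × 174.1 = 348.2 mol
mass = 348.2 × 159.61 = 55580 g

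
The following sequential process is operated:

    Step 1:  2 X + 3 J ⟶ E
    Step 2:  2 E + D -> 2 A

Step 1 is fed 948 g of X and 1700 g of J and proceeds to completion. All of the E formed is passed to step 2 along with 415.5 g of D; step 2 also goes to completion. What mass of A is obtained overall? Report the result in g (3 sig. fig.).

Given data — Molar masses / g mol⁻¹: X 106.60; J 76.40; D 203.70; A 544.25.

2220 g

Step 1:
n(X) = 948.0 / 106.60 = 8.893 mol
n(J) = 1700 / 76.40 = 22.25 mol
n/ν for X = 8.893/2 = 4.447
n/ν for J = 22.25/3 = 7.417
Smallest n/ν is X → limiting reagent.
n(E) produced = (1/2) × 8.893 = 4.447 mol
Step 2:
n(E) available = 4.447 mol
n(D) = 415.5 / 203.70 = 2.040 mol
n/ν for E = 4.447/2 = 2.224
n/ν for D = 2.040/1 = 2.040
Smallest n/ν is D → limiting reagent.
n(A) = (2/1) × 2.040 = 4.080 mol
mass = 4.080 × 544.25 = 2221 g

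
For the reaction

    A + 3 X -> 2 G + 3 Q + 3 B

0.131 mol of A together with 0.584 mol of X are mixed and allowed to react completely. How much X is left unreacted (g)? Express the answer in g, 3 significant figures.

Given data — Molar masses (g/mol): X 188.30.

n(A) = 0.1310 mol
n(X) = 0.5840 mol
n/ν for A = 0.1310/1 = 0.1310
n/ν for X = 0.5840/3 = 0.1947
Smallest n/ν is A → limiting reagent.
X consumed = (3/1) × 0.1310 = 0.3930 mol
X remaining = 0.5840 − 0.3930 = 0.1910 mol
mass = 0.1910 × 188.30 = 35.97 g

36.0 g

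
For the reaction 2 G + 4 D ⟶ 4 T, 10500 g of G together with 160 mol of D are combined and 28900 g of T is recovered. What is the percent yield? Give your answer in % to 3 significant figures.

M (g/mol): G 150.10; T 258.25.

n(G) = 10500 / 150.10 = 69.95 mol
n(D) = 160.0 mol
n/ν for G = 69.95/2 = 34.98
n/ν for D = 160.0/4 = 40.00
Smallest n/ν is G → limiting reagent.
theoretical n(T) = (4/2) × 69.95 = 139.9 mol → 36130 g
% yield = 28900 / 36130 × 100 = 79.99 %

80.0 %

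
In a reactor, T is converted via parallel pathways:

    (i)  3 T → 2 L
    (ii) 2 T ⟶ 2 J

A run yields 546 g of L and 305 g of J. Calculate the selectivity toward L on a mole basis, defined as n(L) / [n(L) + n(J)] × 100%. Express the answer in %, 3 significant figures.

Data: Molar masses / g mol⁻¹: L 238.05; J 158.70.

54.4 %

n(L) = 546 / 238.05 = 2.294 mol
n(J) = 305 / 158.70 = 1.922 mol
selectivity = 2.294/(2.294+1.922) × 100 = 54.41 %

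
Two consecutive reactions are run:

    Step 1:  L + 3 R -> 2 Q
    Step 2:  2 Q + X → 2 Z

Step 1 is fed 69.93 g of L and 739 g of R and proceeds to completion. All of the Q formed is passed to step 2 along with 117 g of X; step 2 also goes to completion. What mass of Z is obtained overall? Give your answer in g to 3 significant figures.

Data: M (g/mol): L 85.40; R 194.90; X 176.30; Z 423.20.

562 g

Step 1:
n(L) = 69.93 / 85.40 = 0.8189 mol
n(R) = 739.0 / 194.90 = 3.792 mol
n/ν for L = 0.8189/1 = 0.8189
n/ν for R = 3.792/3 = 1.264
Smallest n/ν is L → limiting reagent.
n(Q) produced = (2/1) × 0.8189 = 1.638 mol
Step 2:
n(Q) available = 1.638 mol
n(X) = 117.0 / 176.30 = 0.6636 mol
n/ν for Q = 1.638/2 = 0.8190
n/ν for X = 0.6636/1 = 0.6636
Smallest n/ν is X → limiting reagent.
n(Z) = (2/1) × 0.6636 = 1.327 mol
mass = 1.327 × 423.20 = 561.6 g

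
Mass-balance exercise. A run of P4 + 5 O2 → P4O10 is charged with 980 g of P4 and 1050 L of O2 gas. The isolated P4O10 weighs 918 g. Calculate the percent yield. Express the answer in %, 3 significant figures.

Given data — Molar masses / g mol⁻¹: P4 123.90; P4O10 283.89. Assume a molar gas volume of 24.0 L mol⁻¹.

n(P4) = 980.0 / 123.90 = 7.910 mol
n(O2) = 1050 / 24.0 = 43.75 mol
n/ν → P4: 7.910, O2: 8.750; P4 is limiting.
theoretical n(P4O10) = (1/1) × 7.910 = 7.910 mol → 2246 g
% yield = 918 / 2246 × 100 = 40.87 %

40.9 %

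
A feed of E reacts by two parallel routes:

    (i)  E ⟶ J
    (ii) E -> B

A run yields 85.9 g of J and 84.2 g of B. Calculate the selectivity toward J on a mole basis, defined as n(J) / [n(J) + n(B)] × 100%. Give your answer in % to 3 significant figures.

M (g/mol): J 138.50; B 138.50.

n(J) = 85.9 / 138.50 = 0.6202 mol
n(B) = 84.2 / 138.50 = 0.6079 mol
selectivity = 0.6202/(0.6202+0.6079) × 100 = 50.50 %

50.5 %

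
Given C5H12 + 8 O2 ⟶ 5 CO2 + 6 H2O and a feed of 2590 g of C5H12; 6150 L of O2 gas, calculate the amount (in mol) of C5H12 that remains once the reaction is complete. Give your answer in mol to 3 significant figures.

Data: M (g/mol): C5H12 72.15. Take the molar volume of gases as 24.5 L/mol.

n(C5H12) = 2590 / 72.15 = 35.90 mol
n(O2) = 6150 / 24.5 = 251.0 mol
n/ν for C5H12 = 35.90/1 = 35.90
n/ν for O2 = 251.0/8 = 31.38
Smallest n/ν is O2 → limiting reagent.
C5H12 consumed = (1/8) × 251.0 = 31.38 mol
C5H12 remaining = 35.90 − 31.38 = 4.520 mol

4.52 mol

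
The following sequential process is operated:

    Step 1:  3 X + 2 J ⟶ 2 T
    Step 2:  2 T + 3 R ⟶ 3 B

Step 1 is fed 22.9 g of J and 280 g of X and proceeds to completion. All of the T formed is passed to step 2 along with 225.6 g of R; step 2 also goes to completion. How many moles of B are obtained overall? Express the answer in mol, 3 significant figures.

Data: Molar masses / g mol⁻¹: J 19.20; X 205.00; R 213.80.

1.06 mol

Step 1:
n(J) = 22.90 / 19.20 = 1.193 mol
n(X) = 280.0 / 205.00 = 1.366 mol
n/ν for J = 1.193/2 = 0.5965
n/ν for X = 1.366/3 = 0.4553
Smallest n/ν is X → limiting reagent.
n(T) produced = (2/3) × 1.366 = 0.9107 mol
Step 2:
n(T) available = 0.9107 mol
n(R) = 225.6 / 213.80 = 1.055 mol
n/ν for T = 0.9107/2 = 0.4554
n/ν for R = 1.055/3 = 0.3517
Smallest n/ν is R → limiting reagent.
n(B) = (3/3) × 1.055 = 1.055 mol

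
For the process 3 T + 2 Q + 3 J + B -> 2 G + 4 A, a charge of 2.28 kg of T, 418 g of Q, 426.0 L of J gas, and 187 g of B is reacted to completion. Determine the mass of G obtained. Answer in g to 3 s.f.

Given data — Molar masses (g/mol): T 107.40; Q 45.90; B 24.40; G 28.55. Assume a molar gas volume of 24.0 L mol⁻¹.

260 g

n(T) = 2.280×1000 / 107.40 = 21.23 mol
n(Q) = 418.0 / 45.90 = 9.107 mol
n(J) = 426.0 / 24.0 = 17.75 mol
n(B) = 187.0 / 24.40 = 7.664 mol
n/ν for T = 21.23/3 = 7.077
n/ν for Q = 9.107/2 = 4.554
n/ν for J = 17.75/3 = 5.917
n/ν for B = 7.664/1 = 7.664
Smallest n/ν is Q → limiting reagent.
n(G) = (2/2) × 9.107 = 9.107 mol
mass = 9.107 × 28.55 = 260.0 g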